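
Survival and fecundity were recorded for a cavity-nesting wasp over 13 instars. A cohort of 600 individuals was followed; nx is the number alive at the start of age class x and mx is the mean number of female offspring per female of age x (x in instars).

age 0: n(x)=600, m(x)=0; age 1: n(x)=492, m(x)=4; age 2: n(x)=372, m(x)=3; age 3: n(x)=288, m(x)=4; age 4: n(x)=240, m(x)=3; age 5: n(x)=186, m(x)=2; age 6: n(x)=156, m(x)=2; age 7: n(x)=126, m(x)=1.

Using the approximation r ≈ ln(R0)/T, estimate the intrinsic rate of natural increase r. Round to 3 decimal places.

lx = nx/n0 = nx/600: 1, 0.82, 0.62, 0.48, 0.4, 0.31, 0.26, 0.21
R0 = Σ lx·mx = 0 + 3.28 + 1.86 + 1.92 + 1.2 + 0.62 + 0.52 + 0.21 = 9.61
Σ x·lx·mx = 25.25; T = 25.25/9.61 = 2.62747…
r ≈ ln(R0)/T = ln(9.61)/2.62747… = 0.86121… → 0.861

0.861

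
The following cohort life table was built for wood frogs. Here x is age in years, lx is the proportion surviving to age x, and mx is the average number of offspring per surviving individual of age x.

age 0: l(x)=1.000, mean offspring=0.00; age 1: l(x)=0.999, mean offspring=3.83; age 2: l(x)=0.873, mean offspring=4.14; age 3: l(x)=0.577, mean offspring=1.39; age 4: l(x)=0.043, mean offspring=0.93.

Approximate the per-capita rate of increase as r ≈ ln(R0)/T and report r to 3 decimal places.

1.286

R0 = Σ lx·mx = 0 + 3.82617 + 3.61422 + 0.80203 + 0.03999 = 8.28241
Σ x·lx·mx = 13.62066; T = 13.62066/8.28241 = 1.64453…
r ≈ ln(R0)/T = ln(8.28241)/1.64453… = 1.28556… → 1.286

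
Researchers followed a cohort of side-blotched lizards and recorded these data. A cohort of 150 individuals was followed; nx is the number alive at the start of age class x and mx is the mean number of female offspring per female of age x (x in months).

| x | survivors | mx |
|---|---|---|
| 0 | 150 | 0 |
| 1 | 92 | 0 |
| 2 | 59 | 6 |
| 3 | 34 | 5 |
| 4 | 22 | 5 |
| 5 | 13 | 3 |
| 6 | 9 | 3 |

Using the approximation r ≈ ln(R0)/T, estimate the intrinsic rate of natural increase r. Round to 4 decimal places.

0.5351

lx = nx/n0 = nx/150: 1, 0.61333…, 0.39333…, 0.22667…, 0.14667…, 0.08667…, 0.06
R0 = Σ lx·mx = 0 + 0 + 2.36… + 1.13333… + 0.73333… + 0.26… + 0.18 = 4.666667…
Σ x·lx·mx = 13.433333…; T = 13.433333…/4.666667… = 2.87857…
r ≈ ln(R0)/T = ln(4.666667…)/2.87857… = 0.535142… → 0.5351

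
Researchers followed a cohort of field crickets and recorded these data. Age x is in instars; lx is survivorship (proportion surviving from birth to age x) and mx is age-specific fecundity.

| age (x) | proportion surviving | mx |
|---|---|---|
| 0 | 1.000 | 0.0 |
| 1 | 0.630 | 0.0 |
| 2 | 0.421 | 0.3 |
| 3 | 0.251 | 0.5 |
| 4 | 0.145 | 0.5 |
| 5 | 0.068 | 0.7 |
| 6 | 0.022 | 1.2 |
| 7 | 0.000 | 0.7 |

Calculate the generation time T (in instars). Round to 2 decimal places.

3.30

lx·mx: 0, 0, 0.1263, 0.1255, 0.0725, 0.0476, 0.0264, 0 → R0 = 0.3983
x·lx·mx: 0, 0, 0.2526, 0.3765, 0.29, 0.238, 0.1584, 0 → Σ = 1.3155
T = 1.3155 / 0.3983 = 3.302787… → 3.30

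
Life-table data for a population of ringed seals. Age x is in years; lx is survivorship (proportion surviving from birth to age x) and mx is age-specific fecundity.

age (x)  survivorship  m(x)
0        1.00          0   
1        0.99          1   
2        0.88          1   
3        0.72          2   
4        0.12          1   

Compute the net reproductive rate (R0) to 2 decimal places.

lx·mx by age: 0, 0.99, 0.88, 1.44, 0.12
R0 = Σ lx·mx = 3.43 → 3.43

3.43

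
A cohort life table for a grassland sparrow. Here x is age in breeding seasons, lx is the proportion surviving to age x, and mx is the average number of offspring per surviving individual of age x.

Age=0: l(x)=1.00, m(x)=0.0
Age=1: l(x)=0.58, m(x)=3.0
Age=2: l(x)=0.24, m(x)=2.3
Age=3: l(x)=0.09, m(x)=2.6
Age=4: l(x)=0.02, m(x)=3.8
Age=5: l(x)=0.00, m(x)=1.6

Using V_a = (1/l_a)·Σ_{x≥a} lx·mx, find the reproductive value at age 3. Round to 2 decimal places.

3.44

lx·mx for x ≥ 3: 0.234, 0.076, 0 → sum = 0.31
V_3 = 0.31 / l_3 = 0.31 / 0.09 = 3.444444… → 3.44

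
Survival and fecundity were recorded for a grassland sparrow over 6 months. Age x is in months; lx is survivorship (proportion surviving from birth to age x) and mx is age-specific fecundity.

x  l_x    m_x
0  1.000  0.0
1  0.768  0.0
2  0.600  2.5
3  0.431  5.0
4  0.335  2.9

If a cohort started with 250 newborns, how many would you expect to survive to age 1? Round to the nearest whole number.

Expected survivors = N0 · l_1 = 250 × 0.768 = 192 → 192

192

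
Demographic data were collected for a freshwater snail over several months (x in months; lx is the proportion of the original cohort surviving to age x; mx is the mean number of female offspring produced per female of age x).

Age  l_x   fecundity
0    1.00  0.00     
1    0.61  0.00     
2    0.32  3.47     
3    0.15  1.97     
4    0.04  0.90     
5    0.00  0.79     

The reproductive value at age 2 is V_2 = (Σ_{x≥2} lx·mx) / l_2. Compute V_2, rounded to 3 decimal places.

4.506

lx·mx for x ≥ 2: 1.1104, 0.2955, 0.036, 0 → sum = 1.4419
V_2 = 1.4419 / l_2 = 1.4419 / 0.32 = 4.505938… → 4.506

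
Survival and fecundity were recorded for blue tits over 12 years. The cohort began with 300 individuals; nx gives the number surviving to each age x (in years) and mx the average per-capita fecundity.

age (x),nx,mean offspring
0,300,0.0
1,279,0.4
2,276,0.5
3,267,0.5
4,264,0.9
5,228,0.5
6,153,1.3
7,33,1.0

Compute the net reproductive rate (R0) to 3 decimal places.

lx = nx/n0 = nx/300: 1, 0.93, 0.92, 0.89, 0.88, 0.76, 0.51, 0.11
lx·mx by age: 0, 0.372, 0.46, 0.445, 0.792, 0.38, 0.663, 0.11
R0 = Σ lx·mx = 3.222 → 3.222

3.222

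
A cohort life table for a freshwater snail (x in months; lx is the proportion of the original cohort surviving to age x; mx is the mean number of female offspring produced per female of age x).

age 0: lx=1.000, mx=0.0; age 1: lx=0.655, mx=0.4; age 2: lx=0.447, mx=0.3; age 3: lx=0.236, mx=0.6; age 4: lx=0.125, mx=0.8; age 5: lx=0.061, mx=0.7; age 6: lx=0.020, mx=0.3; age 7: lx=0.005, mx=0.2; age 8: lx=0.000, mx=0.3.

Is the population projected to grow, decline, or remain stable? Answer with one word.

R0 = Σ lx·mx = 0 + 0.262 + 0.1341 + 0.1416 + 0.1 + 0.0427 + 0.006 + 0.001 + 0 = 0.6874
R0 < 1, so the population is declining.

declining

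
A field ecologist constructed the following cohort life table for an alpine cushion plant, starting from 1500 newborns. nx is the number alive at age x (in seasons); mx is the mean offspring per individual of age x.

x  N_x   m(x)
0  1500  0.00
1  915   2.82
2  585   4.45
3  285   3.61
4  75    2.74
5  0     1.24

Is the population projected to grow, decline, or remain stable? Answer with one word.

growing

lx = nx/n0 = nx/1500: 1, 0.61, 0.39, 0.19, 0.05, 0
R0 = Σ lx·mx = 0 + 1.7202 + 1.7355 + 0.6859 + 0.137 + 0 = 4.2786
R0 > 1, so the population is growing.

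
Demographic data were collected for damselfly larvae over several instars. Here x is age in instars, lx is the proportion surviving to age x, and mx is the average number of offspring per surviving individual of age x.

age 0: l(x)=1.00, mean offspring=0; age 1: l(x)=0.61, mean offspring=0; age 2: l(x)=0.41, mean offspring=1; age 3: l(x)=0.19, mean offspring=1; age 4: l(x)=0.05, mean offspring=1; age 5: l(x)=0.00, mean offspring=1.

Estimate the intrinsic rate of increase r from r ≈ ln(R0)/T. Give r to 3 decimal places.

R0 = Σ lx·mx = 0 + 0 + 0.41 + 0.19 + 0.05 + 0 = 0.65
Σ x·lx·mx = 1.59; T = 1.59/0.65 = 2.44615…
r ≈ ln(R0)/T = ln(0.65)/2.44615… = -0.17611… → -0.176

-0.176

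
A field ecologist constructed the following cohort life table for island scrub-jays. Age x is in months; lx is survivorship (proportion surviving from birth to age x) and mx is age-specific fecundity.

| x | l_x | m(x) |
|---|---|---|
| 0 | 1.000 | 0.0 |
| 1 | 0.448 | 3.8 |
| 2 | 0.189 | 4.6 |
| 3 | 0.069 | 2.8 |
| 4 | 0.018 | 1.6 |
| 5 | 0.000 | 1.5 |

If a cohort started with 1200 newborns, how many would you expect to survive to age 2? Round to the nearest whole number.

Expected survivors = N0 · l_2 = 1200 × 0.189 = 226.8 → 227

227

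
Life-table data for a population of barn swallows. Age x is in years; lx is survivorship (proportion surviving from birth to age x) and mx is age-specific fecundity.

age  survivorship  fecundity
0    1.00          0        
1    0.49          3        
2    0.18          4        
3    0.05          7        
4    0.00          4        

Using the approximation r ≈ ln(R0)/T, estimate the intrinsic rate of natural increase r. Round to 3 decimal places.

0.598

R0 = Σ lx·mx = 0 + 1.47 + 0.72 + 0.35 + 0 = 2.54
Σ x·lx·mx = 3.96; T = 3.96/2.54 = 1.55906…
r ≈ ln(R0)/T = ln(2.54)/1.55906… = 0.5979… → 0.598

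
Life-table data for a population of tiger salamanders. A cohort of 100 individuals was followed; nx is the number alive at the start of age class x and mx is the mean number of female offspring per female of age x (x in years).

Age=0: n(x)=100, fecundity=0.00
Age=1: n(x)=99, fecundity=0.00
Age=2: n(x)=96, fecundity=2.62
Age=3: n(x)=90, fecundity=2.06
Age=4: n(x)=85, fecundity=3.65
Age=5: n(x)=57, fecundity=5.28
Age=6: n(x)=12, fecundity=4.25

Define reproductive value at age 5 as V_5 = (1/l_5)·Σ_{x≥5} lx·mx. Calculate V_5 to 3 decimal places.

lx = nx/n0 = nx/100: 1, 0.99, 0.96, 0.9, 0.85, 0.57, 0.12
lx·mx for x ≥ 5: 3.0096, 0.51 → sum = 3.5196
V_5 = 3.5196 / l_5 = 3.5196 / 0.57 = 6.174737… → 6.175

6.175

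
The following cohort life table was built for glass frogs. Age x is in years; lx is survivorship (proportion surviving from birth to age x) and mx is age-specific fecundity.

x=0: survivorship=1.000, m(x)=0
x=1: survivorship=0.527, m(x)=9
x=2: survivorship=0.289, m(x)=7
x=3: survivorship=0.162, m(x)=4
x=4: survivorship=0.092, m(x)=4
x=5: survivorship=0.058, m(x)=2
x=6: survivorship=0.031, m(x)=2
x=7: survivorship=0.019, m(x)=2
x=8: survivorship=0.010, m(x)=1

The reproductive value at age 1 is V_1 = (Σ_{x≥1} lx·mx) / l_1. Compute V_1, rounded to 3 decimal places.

lx·mx for x ≥ 1: 4.743, 2.023, 0.648, 0.368, 0.116, 0.062, 0.038, 0.01 → sum = 8.008
V_1 = 8.008 / l_1 = 8.008 / 0.527 = 15.195446… → 15.195

15.195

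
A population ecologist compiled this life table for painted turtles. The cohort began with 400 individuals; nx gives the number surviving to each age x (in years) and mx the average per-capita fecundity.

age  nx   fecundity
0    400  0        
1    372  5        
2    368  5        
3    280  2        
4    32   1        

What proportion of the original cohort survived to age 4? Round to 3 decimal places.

l_4 = n_4/n_0 = 32/400 = 0.08 → 0.080

0.080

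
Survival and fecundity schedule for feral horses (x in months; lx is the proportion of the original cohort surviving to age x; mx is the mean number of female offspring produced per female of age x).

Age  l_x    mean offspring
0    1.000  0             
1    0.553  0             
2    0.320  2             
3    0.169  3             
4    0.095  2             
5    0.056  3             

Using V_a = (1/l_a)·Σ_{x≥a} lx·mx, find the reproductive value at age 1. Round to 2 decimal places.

2.72

lx·mx for x ≥ 1: 0, 0.64, 0.507, 0.19, 0.168 → sum = 1.505
V_1 = 1.505 / l_1 = 1.505 / 0.553 = 2.721519… → 2.72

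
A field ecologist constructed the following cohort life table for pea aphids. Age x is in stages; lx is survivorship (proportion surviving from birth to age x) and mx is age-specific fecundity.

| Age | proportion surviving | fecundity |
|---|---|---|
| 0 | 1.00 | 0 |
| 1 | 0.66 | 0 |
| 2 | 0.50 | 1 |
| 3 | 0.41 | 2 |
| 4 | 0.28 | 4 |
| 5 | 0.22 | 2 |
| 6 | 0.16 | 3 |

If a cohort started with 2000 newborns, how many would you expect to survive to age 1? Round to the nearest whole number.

1320

Expected survivors = N0 · l_1 = 2000 × 0.66 = 1320 → 1320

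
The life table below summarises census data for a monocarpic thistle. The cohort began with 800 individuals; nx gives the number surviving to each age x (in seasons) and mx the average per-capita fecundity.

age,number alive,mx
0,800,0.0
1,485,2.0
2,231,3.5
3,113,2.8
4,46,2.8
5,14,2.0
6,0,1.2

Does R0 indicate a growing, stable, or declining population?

lx = nx/n0 = nx/800: 1, 0.60625, 0.28875, 0.14125, 0.0575, 0.0175, 0
R0 = Σ lx·mx = 0 + 1.2125 + 1.010625 + 0.3955 + 0.161 + 0.035 + 0 = 2.814625
R0 > 1, so the population is growing.

growing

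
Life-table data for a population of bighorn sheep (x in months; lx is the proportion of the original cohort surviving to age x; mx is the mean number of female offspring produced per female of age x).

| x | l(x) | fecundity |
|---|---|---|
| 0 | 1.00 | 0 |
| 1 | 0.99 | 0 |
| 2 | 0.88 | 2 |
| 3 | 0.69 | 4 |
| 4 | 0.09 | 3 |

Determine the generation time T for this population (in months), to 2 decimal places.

2.69

lx·mx: 0, 0, 1.76, 2.76, 0.27 → R0 = 4.79
x·lx·mx: 0, 0, 3.52, 8.28, 1.08 → Σ = 12.88
T = 12.88 / 4.79 = 2.688935… → 2.69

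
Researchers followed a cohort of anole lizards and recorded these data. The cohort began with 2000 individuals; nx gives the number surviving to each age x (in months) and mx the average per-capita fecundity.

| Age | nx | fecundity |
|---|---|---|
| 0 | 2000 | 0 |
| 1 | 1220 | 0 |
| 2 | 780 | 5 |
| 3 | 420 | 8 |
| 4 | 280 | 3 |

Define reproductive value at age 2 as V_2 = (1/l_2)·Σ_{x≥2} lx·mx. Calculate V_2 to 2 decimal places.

10.38

lx = nx/n0 = nx/2000: 1, 0.61, 0.39, 0.21, 0.14
lx·mx for x ≥ 2: 1.95, 1.68, 0.42 → sum = 4.05
V_2 = 4.05 / l_2 = 4.05 / 0.39 = 10.384615… → 10.38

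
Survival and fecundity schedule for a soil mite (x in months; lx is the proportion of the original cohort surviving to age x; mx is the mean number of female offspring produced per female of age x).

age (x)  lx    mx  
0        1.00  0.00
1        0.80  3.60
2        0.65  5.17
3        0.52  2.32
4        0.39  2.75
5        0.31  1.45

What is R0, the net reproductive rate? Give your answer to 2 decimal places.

8.97

lx·mx by age: 0, 2.88, 3.3605, 1.2064, 1.0725, 0.4495
R0 = Σ lx·mx = 8.9689 → 8.97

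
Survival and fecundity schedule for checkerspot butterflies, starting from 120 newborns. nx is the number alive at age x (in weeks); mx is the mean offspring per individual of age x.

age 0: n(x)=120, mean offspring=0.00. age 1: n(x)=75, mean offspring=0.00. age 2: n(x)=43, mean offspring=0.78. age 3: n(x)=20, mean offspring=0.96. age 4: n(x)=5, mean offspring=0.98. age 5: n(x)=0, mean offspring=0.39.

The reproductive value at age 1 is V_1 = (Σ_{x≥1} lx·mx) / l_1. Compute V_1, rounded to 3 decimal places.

0.769

lx = nx/n0 = nx/120: 1, 0.625, 0.35833…, 0.16667…, 0.04167…, 0
lx·mx for x ≥ 1: 0, 0.2795…, 0.16…, 0.040833…, 0 → sum = 0.480333…
V_1 = 0.480333… / l_1 = 0.480333… / 0.625 = 0.768533… → 0.769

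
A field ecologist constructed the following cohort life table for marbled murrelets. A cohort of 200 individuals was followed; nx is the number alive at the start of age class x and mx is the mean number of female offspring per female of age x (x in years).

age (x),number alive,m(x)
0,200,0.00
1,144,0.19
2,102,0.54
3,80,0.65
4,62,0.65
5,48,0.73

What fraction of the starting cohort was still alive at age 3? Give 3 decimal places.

0.400

l_3 = n_3/n_0 = 80/200 = 0.4 → 0.400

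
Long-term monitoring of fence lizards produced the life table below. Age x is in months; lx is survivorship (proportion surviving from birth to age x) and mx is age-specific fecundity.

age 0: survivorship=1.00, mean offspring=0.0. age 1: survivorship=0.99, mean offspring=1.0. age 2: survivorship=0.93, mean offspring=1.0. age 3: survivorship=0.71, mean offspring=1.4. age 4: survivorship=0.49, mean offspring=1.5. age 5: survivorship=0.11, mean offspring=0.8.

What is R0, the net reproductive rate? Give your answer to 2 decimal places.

lx·mx by age: 0, 0.99, 0.93, 0.994, 0.735, 0.088
R0 = Σ lx·mx = 3.737 → 3.74

3.74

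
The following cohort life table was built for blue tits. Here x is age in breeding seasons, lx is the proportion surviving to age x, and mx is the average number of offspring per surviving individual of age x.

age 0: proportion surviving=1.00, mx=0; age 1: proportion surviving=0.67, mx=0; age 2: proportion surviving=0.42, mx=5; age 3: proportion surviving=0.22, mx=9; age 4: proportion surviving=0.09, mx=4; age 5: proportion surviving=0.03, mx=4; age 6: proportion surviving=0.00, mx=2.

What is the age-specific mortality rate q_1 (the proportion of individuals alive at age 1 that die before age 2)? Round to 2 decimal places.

0.37

q_1 = (l_1 − l_2) / l_1 = (0.67 − 0.42) / 0.67
     = 0.25 / 0.67 = 0.373134… → 0.37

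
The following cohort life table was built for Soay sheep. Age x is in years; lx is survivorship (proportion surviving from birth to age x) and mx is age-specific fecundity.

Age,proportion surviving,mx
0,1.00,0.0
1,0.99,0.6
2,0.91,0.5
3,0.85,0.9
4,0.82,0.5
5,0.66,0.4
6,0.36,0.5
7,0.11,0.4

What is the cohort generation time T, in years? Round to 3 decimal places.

3.004

lx·mx: 0, 0.594, 0.455, 0.765, 0.41, 0.264, 0.18, 0.044 → R0 = 2.712
x·lx·mx: 0, 0.594, 0.91, 2.295, 1.64, 1.32, 1.08, 0.308 → Σ = 8.147
T = 8.147 / 2.712 = 3.004056… → 3.004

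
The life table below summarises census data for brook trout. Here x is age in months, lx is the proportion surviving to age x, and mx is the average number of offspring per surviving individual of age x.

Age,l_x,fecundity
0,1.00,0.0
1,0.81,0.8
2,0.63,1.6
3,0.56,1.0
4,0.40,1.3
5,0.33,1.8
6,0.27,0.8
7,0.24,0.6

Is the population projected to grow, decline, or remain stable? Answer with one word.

growing

R0 = Σ lx·mx = 0 + 0.648 + 1.008 + 0.56 + 0.52 + 0.594 + 0.216 + 0.144 = 3.69
R0 > 1, so the population is growing.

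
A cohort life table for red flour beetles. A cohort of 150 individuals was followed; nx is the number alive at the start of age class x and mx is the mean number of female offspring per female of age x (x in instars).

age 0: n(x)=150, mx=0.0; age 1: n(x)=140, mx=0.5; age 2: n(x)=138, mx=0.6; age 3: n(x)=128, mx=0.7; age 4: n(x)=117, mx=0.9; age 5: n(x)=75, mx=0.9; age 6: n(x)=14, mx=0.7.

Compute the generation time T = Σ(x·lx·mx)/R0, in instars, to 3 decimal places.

3.110

lx = nx/n0 = nx/150: 1, 0.93333…, 0.92, 0.85333…, 0.78, 0.5, 0.09333…
lx·mx: 0, 0.466667…, 0.552, 0.597333…, 0.702, 0.45, 0.065333… → R0 = 2.833333…
x·lx·mx: 0, 0.466667…, 1.104, 1.792…, 2.808, 2.25, 0.392… → Σ = 8.812667…
T = 8.812667… / 2.833333… = 3.110353… → 3.110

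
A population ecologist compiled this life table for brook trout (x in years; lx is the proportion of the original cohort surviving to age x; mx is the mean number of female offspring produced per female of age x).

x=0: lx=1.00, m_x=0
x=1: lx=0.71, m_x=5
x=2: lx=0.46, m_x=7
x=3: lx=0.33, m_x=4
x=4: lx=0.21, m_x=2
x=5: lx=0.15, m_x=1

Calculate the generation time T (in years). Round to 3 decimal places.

lx·mx: 0, 3.55, 3.22, 1.32, 0.42, 0.15 → R0 = 8.66
x·lx·mx: 0, 3.55, 6.44, 3.96, 1.68, 0.75 → Σ = 16.38
T = 16.38 / 8.66 = 1.891455… → 1.891

1.891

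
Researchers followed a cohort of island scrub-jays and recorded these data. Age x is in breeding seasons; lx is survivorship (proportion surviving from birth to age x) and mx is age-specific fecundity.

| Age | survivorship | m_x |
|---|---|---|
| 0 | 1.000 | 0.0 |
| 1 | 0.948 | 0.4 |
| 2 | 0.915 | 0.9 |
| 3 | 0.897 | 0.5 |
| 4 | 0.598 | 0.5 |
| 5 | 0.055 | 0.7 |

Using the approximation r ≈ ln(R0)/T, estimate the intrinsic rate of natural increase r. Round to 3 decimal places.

0.287

R0 = Σ lx·mx = 0 + 0.3792 + 0.8235 + 0.4485 + 0.299 + 0.0385 = 1.9887
Σ x·lx·mx = 4.7602; T = 4.7602/1.9887 = 2.39362…
r ≈ ln(R0)/T = ln(1.9887)/2.39362… = 0.28721… → 0.287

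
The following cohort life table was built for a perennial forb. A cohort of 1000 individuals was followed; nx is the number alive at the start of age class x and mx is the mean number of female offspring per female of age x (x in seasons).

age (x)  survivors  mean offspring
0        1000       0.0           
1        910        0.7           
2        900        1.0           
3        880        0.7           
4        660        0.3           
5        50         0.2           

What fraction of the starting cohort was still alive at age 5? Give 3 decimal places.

l_5 = n_5/n_0 = 50/1000 = 0.05 → 0.050

0.050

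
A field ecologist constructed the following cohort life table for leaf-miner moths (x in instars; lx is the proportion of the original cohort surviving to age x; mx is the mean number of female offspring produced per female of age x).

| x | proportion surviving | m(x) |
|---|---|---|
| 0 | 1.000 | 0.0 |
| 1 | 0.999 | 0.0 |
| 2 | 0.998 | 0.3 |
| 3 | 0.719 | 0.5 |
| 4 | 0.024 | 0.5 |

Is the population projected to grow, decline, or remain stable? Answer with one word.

declining

R0 = Σ lx·mx = 0 + 0 + 0.2994 + 0.3595 + 0.012 = 0.6709
R0 < 1, so the population is declining.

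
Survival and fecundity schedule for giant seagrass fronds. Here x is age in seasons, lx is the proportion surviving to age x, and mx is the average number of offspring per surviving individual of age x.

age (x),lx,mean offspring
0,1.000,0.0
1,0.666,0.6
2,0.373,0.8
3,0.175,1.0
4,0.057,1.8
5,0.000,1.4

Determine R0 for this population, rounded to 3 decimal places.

lx·mx by age: 0, 0.3996, 0.2984, 0.175, 0.1026, 0
R0 = Σ lx·mx = 0.9756 → 0.976

0.976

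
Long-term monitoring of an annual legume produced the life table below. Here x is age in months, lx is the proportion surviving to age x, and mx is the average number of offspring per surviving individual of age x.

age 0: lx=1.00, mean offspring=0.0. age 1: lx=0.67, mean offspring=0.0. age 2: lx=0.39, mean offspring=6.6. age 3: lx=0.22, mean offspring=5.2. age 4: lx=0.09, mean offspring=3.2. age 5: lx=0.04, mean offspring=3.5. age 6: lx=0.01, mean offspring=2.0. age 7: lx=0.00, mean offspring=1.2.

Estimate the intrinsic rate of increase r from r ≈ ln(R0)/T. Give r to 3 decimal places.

0.563

R0 = Σ lx·mx = 0 + 0 + 2.574 + 1.144 + 0.288 + 0.14 + 0.02 + 0 = 4.166
Σ x·lx·mx = 10.552; T = 10.552/4.166 = 2.53289…
r ≈ ln(R0)/T = ln(4.166)/2.53289… = 0.56337… → 0.563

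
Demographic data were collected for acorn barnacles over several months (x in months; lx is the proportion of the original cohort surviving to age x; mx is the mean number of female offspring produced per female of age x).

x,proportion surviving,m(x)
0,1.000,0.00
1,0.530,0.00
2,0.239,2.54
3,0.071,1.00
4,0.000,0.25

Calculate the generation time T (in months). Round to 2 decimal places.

lx·mx: 0, 0, 0.60706, 0.071, 0 → R0 = 0.67806
x·lx·mx: 0, 0, 1.21412, 0.213, 0 → Σ = 1.42712
T = 1.42712 / 0.67806 = 2.10471… → 2.10

2.10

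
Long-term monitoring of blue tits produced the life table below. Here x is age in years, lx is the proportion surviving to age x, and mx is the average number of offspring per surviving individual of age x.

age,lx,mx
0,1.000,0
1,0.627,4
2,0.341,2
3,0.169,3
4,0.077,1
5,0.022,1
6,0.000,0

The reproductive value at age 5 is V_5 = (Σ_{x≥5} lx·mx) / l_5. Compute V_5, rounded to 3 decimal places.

1.000

lx·mx for x ≥ 5: 0.022, 0 → sum = 0.022
V_5 = 0.022 / l_5 = 0.022 / 0.022 = 1 → 1.000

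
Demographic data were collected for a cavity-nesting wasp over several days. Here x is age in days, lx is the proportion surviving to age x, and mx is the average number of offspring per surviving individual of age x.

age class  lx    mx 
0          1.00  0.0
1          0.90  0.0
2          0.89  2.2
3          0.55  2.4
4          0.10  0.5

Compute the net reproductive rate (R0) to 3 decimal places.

lx·mx by age: 0, 0, 1.958, 1.32, 0.05
R0 = Σ lx·mx = 3.328 → 3.328

3.328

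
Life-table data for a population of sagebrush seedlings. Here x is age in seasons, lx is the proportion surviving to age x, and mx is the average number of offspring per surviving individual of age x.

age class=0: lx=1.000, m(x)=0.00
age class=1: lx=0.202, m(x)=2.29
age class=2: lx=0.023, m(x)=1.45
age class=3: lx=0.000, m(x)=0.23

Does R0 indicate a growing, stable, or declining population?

declining

R0 = Σ lx·mx = 0 + 0.46258 + 0.03335 + 0 = 0.49593
R0 < 1, so the population is declining.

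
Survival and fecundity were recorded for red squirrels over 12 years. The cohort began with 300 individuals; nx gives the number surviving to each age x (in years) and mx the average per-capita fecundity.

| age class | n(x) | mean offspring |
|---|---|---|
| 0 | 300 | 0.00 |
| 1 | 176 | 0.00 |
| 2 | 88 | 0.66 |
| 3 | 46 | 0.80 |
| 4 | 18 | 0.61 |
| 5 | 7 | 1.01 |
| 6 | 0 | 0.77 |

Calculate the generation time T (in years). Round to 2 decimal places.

2.71

lx = nx/n0 = nx/300: 1, 0.58667…, 0.29333…, 0.15333…, 0.06, 0.02333…, 0
lx·mx: 0, 0, 0.1936…, 0.122667…, 0.0366, 0.023567…, 0 → R0 = 0.376433…
x·lx·mx: 0, 0, 0.3872…, 0.368…, 0.1464, 0.117833…, 0 → Σ = 1.019433…
T = 1.019433… / 0.376433… = 2.708138… → 2.71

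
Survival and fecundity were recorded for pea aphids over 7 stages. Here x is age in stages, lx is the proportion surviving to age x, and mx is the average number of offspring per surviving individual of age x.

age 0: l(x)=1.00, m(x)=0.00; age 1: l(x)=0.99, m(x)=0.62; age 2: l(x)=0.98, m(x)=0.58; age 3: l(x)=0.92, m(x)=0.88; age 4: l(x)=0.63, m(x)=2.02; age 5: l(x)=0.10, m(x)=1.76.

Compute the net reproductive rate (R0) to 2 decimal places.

3.44

lx·mx by age: 0, 0.6138, 0.5684, 0.8096, 1.2726, 0.176
R0 = Σ lx·mx = 3.4404 → 3.44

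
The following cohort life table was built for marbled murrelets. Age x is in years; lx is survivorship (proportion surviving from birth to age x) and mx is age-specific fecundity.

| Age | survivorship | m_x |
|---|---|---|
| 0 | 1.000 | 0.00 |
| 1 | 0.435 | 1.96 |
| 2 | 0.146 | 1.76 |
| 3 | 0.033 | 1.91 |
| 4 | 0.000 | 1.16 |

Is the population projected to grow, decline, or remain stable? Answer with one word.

R0 = Σ lx·mx = 0 + 0.8526 + 0.25696 + 0.06303 + 0 = 1.17259
R0 > 1, so the population is growing.

growing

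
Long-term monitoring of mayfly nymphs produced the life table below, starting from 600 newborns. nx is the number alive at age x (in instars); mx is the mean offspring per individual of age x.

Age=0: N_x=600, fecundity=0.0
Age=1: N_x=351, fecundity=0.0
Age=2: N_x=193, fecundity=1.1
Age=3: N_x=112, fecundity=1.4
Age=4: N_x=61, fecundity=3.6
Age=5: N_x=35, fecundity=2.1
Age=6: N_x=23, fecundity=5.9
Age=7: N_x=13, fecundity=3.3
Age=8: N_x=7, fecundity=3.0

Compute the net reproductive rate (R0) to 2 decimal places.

lx = nx/n0 = nx/600: 1, 0.585, 0.32167…, 0.18667…, 0.10167…, 0.05833…, 0.03833…, 0.02167…, 0.01167…
lx·mx by age: 0, 0, 0.353833…, 0.261333…, 0.366…, 0.1225…, 0.226167…, 0.0715…, 0.035…
R0 = Σ lx·mx = 1.436333… → 1.44

1.44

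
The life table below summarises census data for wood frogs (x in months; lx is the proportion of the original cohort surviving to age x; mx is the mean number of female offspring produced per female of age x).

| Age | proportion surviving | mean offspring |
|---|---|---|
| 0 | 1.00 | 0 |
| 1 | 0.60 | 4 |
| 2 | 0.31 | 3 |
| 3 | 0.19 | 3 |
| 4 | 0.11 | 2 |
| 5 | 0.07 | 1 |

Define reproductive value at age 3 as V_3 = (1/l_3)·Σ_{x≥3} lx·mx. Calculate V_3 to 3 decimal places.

4.526

lx·mx for x ≥ 3: 0.57, 0.22, 0.07 → sum = 0.86
V_3 = 0.86 / l_3 = 0.86 / 0.19 = 4.526316… → 4.526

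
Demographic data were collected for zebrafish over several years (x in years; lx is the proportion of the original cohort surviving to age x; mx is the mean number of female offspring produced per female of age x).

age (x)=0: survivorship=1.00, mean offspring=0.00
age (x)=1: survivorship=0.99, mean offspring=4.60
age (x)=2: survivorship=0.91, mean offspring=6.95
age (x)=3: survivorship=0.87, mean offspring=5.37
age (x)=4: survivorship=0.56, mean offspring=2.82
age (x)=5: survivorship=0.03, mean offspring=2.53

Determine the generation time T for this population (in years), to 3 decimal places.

2.204

lx·mx: 0, 4.554, 6.3245, 4.6719, 1.5792, 0.0759 → R0 = 17.2055
x·lx·mx: 0, 4.554, 12.649, 14.0157, 6.3168, 0.3795 → Σ = 37.915
T = 37.915 / 17.2055 = 2.203656… → 2.204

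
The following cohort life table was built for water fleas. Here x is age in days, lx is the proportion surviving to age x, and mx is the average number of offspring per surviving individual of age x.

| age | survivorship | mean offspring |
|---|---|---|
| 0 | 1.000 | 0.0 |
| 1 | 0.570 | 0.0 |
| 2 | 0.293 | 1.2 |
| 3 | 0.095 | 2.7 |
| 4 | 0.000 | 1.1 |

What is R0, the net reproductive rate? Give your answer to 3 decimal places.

lx·mx by age: 0, 0, 0.3516, 0.2565, 0
R0 = Σ lx·mx = 0.6081 → 0.608

0.608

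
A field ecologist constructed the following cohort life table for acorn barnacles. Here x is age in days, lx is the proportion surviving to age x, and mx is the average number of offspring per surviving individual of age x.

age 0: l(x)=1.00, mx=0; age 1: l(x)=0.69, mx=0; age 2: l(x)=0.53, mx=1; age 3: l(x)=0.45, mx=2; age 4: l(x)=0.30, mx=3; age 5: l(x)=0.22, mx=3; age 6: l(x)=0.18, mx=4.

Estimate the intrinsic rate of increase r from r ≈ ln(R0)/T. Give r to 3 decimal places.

R0 = Σ lx·mx = 0 + 0 + 0.53 + 0.9 + 0.9 + 0.66 + 0.72 = 3.71
Σ x·lx·mx = 14.98; T = 14.98/3.71 = 4.03774…
r ≈ ln(R0)/T = ln(3.71)/4.03774… = 0.32469… → 0.325

0.325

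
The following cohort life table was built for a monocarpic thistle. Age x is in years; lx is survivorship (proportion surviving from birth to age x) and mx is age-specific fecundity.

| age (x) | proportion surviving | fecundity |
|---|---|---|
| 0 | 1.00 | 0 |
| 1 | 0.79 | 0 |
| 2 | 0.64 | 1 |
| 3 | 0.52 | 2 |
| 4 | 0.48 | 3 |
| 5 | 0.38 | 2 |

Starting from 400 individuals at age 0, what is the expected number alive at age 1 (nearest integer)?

316

Expected survivors = N0 · l_1 = 400 × 0.79 = 316 → 316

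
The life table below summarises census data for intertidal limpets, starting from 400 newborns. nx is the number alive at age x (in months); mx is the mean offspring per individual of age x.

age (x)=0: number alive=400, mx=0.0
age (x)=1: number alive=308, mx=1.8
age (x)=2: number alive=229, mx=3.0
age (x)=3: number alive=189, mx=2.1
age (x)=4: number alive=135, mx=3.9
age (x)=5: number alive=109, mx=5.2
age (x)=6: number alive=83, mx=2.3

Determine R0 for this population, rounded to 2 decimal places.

7.31

lx = nx/n0 = nx/400: 1, 0.77, 0.5725, 0.4725, 0.3375, 0.2725, 0.2075
lx·mx by age: 0, 1.386, 1.7175, 0.99225, 1.31625, 1.417, 0.47725
R0 = Σ lx·mx = 7.30625 → 7.31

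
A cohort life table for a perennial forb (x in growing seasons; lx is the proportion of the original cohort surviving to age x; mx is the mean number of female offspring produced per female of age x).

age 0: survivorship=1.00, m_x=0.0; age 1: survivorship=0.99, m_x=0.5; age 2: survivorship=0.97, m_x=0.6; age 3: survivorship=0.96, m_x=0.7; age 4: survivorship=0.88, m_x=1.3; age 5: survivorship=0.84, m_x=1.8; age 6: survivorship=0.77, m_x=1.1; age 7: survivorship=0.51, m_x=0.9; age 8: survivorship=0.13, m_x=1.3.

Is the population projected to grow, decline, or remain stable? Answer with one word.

R0 = Σ lx·mx = 0 + 0.495 + 0.582 + 0.672 + 1.144 + 1.512 + 0.847 + 0.459 + 0.169 = 5.88
R0 > 1, so the population is growing.

growing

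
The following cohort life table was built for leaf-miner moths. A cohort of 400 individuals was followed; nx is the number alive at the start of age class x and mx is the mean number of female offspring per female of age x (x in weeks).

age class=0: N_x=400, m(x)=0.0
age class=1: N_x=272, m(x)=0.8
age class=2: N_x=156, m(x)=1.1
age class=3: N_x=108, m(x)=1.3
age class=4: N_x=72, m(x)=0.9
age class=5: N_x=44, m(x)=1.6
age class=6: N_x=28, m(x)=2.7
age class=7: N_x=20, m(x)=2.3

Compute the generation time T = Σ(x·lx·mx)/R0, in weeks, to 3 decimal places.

3.012

lx = nx/n0 = nx/400: 1, 0.68, 0.39, 0.27, 0.18, 0.11, 0.07, 0.05
lx·mx: 0, 0.544, 0.429, 0.351, 0.162, 0.176, 0.189, 0.115 → R0 = 1.966
x·lx·mx: 0, 0.544, 0.858, 1.053, 0.648, 0.88, 1.134, 0.805 → Σ = 5.922
T = 5.922 / 1.966 = 3.012208… → 3.012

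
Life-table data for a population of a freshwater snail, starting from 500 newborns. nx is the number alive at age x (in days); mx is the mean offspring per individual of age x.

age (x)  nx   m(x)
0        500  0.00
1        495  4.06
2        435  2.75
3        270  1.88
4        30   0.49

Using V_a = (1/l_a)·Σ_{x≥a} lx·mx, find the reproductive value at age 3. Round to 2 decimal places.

1.93

lx = nx/n0 = nx/500: 1, 0.99, 0.87, 0.54, 0.06
lx·mx for x ≥ 3: 1.0152, 0.0294 → sum = 1.0446
V_3 = 1.0446 / l_3 = 1.0446 / 0.54 = 1.934444… → 1.93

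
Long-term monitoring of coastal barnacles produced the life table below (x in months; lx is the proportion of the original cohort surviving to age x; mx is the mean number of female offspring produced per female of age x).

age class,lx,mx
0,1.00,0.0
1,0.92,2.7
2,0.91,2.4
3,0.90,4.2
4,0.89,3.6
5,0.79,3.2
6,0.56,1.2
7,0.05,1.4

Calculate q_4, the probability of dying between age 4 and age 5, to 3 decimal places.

q_4 = (l_4 − l_5) / l_4 = (0.89 − 0.79) / 0.89
     = 0.1 / 0.89 = 0.11236… → 0.112

0.112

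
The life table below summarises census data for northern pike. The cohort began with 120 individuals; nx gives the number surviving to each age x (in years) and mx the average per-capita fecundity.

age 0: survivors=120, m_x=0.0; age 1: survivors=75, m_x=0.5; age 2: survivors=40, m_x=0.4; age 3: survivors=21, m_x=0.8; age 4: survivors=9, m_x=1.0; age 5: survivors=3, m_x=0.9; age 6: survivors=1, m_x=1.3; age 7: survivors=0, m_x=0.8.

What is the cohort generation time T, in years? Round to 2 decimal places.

lx = nx/n0 = nx/120: 1, 0.625, 0.33333…, 0.175, 0.075, 0.025, 0.00833…, 0
lx·mx: 0, 0.3125, 0.133333…, 0.14, 0.075, 0.0225, 0.010833…, 0 → R0 = 0.694167…
x·lx·mx: 0, 0.3125, 0.266667…, 0.42, 0.3, 0.1125, 0.065…, 0 → Σ = 1.476667…
T = 1.476667… / 0.694167… = 2.127251… → 2.13

2.13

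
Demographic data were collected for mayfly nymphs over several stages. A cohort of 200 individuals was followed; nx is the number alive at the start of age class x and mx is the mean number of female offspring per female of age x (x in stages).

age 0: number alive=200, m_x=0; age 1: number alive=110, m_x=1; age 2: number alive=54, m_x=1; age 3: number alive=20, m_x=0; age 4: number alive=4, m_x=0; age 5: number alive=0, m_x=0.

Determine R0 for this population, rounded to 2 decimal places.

0.82

lx = nx/n0 = nx/200: 1, 0.55, 0.27, 0.1, 0.02, 0
lx·mx by age: 0, 0.55, 0.27, 0, 0, 0
R0 = Σ lx·mx = 0.82 → 0.82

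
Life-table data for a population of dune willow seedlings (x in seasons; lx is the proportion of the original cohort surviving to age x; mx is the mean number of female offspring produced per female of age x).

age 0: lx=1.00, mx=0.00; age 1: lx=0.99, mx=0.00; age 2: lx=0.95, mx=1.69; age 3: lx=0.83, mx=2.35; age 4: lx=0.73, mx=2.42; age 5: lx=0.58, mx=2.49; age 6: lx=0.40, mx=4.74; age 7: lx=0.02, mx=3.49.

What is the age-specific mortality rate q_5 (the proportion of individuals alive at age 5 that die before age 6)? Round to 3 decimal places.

q_5 = (l_5 − l_6) / l_5 = (0.58 − 0.4) / 0.58
     = 0.18 / 0.58 = 0.310345… → 0.310

0.310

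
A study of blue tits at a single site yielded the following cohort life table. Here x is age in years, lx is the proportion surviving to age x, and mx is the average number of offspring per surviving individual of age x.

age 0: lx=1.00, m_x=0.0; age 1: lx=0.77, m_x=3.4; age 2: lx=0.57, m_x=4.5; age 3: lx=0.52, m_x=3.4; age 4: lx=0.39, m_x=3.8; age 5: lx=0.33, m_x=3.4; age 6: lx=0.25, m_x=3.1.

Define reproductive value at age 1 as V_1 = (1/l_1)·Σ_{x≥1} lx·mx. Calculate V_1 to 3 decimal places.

13.416

lx·mx for x ≥ 1: 2.618, 2.565, 1.768, 1.482, 1.122, 0.775 → sum = 10.33
V_1 = 10.33 / l_1 = 10.33 / 0.77 = 13.415584… → 13.416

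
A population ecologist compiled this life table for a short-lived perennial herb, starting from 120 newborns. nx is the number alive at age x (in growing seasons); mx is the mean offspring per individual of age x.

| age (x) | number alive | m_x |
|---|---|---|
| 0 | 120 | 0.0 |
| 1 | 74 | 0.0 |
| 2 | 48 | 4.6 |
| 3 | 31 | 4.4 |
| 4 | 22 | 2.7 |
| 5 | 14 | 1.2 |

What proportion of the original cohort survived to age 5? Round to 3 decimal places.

l_5 = n_5/n_0 = 14/120 = 0.116667… → 0.117

0.117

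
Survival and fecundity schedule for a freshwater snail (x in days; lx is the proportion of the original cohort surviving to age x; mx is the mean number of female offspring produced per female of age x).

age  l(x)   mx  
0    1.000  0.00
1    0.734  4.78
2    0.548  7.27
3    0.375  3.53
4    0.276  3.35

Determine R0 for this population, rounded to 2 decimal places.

9.74

lx·mx by age: 0, 3.50852, 3.98396, 1.32375, 0.9246
R0 = Σ lx·mx = 9.74083 → 9.74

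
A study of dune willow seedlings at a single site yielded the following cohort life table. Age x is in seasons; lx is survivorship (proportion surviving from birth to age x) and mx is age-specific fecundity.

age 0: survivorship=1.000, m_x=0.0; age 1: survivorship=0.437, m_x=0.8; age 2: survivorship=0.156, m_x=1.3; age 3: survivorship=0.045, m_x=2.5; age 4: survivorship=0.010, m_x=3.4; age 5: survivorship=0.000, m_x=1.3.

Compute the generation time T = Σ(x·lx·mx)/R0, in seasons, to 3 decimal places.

1.758

lx·mx: 0, 0.3496, 0.2028, 0.1125, 0.034, 0 → R0 = 0.6989
x·lx·mx: 0, 0.3496, 0.4056, 0.3375, 0.136, 0 → Σ = 1.2287
T = 1.2287 / 0.6989 = 1.758048… → 1.758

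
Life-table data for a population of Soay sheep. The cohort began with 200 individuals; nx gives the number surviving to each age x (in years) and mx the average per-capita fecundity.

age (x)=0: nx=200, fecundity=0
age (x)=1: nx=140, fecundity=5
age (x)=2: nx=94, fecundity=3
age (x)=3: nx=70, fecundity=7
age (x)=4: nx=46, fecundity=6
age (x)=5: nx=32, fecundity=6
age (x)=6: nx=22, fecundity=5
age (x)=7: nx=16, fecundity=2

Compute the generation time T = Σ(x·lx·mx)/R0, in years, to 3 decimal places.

lx = nx/n0 = nx/200: 1, 0.7, 0.47, 0.35, 0.23, 0.16, 0.11, 0.08
lx·mx: 0, 3.5, 1.41, 2.45, 1.38, 0.96, 0.55, 0.16 → R0 = 10.41
x·lx·mx: 0, 3.5, 2.82, 7.35, 5.52, 4.8, 3.3, 1.12 → Σ = 28.41
T = 28.41 / 10.41 = 2.729107… → 2.729

2.729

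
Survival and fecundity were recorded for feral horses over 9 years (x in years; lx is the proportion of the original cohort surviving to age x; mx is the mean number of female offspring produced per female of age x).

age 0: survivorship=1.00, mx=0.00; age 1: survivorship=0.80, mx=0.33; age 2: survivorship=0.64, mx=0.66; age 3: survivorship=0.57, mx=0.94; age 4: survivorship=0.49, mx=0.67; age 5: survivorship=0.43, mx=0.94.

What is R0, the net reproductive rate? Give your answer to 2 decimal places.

1.95

lx·mx by age: 0, 0.264, 0.4224, 0.5358, 0.3283, 0.4042
R0 = Σ lx·mx = 1.9547 → 1.95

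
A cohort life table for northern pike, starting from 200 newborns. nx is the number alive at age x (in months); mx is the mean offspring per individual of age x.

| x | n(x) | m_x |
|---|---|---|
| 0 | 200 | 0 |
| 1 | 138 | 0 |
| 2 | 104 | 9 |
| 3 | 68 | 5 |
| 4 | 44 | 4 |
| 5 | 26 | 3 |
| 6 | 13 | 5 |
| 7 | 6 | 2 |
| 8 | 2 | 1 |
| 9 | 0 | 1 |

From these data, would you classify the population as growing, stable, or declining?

growing

lx = nx/n0 = nx/200: 1, 0.69, 0.52, 0.34, 0.22, 0.13, 0.065, 0.03, 0.01, 0
R0 = Σ lx·mx = 0 + 0 + 4.68 + 1.7 + 0.88 + 0.39 + 0.325 + 0.06 + 0.01 + 0 = 8.045
R0 > 1, so the population is growing.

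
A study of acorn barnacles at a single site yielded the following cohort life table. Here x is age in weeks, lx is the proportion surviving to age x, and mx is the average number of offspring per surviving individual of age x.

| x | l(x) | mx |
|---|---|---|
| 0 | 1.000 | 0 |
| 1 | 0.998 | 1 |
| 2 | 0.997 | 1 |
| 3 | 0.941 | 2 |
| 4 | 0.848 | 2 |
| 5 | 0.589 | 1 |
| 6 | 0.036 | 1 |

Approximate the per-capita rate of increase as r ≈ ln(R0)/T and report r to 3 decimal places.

R0 = Σ lx·mx = 0 + 0.998 + 0.997 + 1.882 + 1.696 + 0.589 + 0.036 = 6.198
Σ x·lx·mx = 18.583; T = 18.583/6.198 = 2.99823…
r ≈ ln(R0)/T = ln(6.198)/2.99823… = 0.60844… → 0.608

0.608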